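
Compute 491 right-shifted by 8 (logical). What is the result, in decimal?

1

491 = 111101011
shift right by 8 → 000000001 = 1
(equivalently, floor(491 / 256))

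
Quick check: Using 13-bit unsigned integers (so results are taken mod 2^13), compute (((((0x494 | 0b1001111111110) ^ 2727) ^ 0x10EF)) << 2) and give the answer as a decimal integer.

5848

0x494 = 0010010010100
0b1001111111110 = 1001111111110
→ | → 1011111111110 = 6142
2727 = 0101010100111
→ ^ → 1110101011001 = 7513
0x10EF = 1000011101111
→ ^ → 0110110110110 = 3510
→ << 2 (mod 2^13) → 1011011011000 = 5848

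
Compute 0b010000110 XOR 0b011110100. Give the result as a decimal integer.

a = 10000110
b = 11110100
XOR → 01110010 = 114

114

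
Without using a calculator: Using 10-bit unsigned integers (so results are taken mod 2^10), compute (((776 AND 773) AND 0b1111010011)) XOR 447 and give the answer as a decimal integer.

703

776 = 1100001000
773 = 1100000101
→ AND → 1100000000 = 768
0b1111010011 = 1111010011
→ AND → 1100000000 = 768
447 = 0110111111
→ XOR → 1010111111 = 703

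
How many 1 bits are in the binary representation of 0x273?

0x273 = 1001110011
Count the 1s: 1 + 1 + 1 + 1 + 1 + 1 = 6

6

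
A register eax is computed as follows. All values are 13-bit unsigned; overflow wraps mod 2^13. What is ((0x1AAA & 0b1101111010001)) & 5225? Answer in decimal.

0x1AAA = 1101010101010
0b1101111010001 = 1101111010001
→ & → 1101010000000 = 6784
5225 = 1010001101001
→ & → 1000000000000 = 4096

4096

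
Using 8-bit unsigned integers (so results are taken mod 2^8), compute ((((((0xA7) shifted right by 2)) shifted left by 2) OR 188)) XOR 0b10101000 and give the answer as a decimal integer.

0xA7 = 10100111
→ shifted right by 2 → 00101001 = 41
→ shifted left by 2 (mod 2^8) → 10100100 = 164
188 = 10111100
→ OR → 10111100 = 188
0b10101000 = 10101000
→ XOR → 00010100 = 20

20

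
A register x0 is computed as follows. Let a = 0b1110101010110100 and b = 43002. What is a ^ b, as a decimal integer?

a = 1110101010110100
43002 = 1010011111111010
XOR → 0100110101001110 = 19790

19790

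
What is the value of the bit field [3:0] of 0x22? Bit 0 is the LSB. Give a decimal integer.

v = 00100010
Shift right by 0: 00100010
Mask low 4 bits: 0010 = 2

2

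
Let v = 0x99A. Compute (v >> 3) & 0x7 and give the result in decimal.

v = 100110011010
Shift right by 3: 100110011
Mask low 3 bits: 011 = 3

3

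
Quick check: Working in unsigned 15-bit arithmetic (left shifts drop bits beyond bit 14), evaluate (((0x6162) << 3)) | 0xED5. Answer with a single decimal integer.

4053

0x6162 = 110000101100010
→ << 3 (mod 2^15) → 000101100010000 = 2832
0xED5 = 000111011010101
→ | → 000111111010101 = 4053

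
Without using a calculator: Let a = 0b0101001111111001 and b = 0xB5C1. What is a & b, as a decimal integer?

4545

a = 0101001111111001
0xB5C1 = 1011010111000001
AND → 0001000111000001 = 4545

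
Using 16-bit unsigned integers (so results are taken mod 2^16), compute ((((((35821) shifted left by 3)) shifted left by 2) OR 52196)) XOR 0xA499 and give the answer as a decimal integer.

23421

35821 = 1000101111101101
→ shifted left by 3 (mod 2^16) → 0101111101101000 = 24424
→ shifted left by 2 (mod 2^16) → 0111110110100000 = 32160
52196 = 1100101111100100
→ OR → 1111111111100100 = 65508
0xA499 = 1010010010011001
→ XOR → 0101101101111101 = 23421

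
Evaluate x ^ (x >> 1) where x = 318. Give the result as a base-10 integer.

x = 100111110 = 318
x>>1 = 010011111
XOR  = 110100001 = 417
(x ^ (x >> 1) gives the standard binary-reflected Gray code of x.)

417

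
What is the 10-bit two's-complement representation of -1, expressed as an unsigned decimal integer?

1023

1 in 10 bits: 0000000001
Invert: 1111111110
Add 1:  1111111111 = 1023
(Check: 2^10 - 1 = 1024 - 1 = 1023.)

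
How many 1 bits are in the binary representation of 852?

5

852 = 1101010100
Count the 1s: 1 + 1 + 1 + 1 + 1 = 5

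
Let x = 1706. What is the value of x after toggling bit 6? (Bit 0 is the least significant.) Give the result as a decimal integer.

1770

x = 0011010101010
bit 6 is currently 0; toggle it via x ^ (1 << 6) = x ^ 64
→ 0011011101010 = 1770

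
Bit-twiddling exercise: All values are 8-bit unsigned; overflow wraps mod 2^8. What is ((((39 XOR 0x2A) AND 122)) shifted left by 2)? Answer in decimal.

39 = 00100111
0x2A = 00101010
→ XOR → 00001101 = 13
122 = 01111010
→ AND → 00001000 = 8
→ shifted left by 2 (mod 2^8) → 00100000 = 32

32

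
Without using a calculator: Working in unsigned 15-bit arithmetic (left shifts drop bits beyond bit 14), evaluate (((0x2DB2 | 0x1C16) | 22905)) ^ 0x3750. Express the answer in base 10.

0x2DB2 = 010110110110010
0x1C16 = 001110000010110
→ | → 011110110110110 = 15798
22905 = 101100101111001
→ | → 111110111111111 = 32255
0x3750 = 011011101010000
→ ^ → 100101010101111 = 19119

19119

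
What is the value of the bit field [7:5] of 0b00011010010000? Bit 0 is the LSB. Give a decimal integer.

v = 00011010010000
Shift right by 5: 000110100
Mask low 3 bits: 100 = 4

4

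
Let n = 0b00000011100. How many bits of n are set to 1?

n = 11100
Count the 1s: 1 + 1 + 1 = 3

3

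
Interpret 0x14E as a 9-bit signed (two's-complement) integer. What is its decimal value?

-178

pattern = 101001110 (MSB is 1 ⇒ negative)
Invert: 010110001, add 1 → 010110010 = 178, so the value is -178.
(Equivalently: 334 - 2^9 = 334 - 512 = -178.)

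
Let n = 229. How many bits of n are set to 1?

5

229 = 11100101
Count the 1s: 1 + 1 + 1 + 1 + 1 = 5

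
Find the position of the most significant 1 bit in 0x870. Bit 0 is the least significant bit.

11

0x870 = 100001110000
The topmost 1 is at position 11 (since 2^11 = 2048 ≤ 2160 < 4096).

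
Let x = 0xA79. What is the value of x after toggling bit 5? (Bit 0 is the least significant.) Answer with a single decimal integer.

x = 101001111001
bit 5 is currently 1; toggle it via x ^ (1 << 5) = x ^ 32
→ 101001011001 = 2649

2649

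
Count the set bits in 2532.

2532 = 100111100100
Count the 1s: 1 + 1 + 1 + 1 + 1 + 1 = 6

6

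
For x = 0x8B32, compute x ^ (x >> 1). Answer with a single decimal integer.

x = 1000101100110010 = 35634
x>>1 = 0100010110011001
XOR  = 1100111010101011 = 52907
(x ^ (x >> 1) gives the standard binary-reflected Gray code of x.)

52907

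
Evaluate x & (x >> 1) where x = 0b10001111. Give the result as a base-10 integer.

7

x = 10001111 = 143
x>>1 = 01000111
AND  = 00000111 = 7
(x & (x >> 1) has a 1 wherever x has two consecutive 1 bits.)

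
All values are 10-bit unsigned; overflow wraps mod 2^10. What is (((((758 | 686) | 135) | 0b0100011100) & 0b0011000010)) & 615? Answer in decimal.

758 = 1011110110
686 = 1010101110
→ | → 1011111110 = 766
135 = 0010000111
→ | → 1011111111 = 767
0b0100011100 = 0100011100
→ | → 1111111111 = 1023
0b0011000010 = 0011000010
→ & → 0011000010 = 194
615 = 1001100111
→ & → 0001000010 = 66

66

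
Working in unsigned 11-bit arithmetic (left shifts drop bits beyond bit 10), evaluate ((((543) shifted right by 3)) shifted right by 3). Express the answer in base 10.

543 = 01000011111
→ shifted right by 3 → 00001000011 = 67
→ shifted right by 3 → 00000001000 = 8

8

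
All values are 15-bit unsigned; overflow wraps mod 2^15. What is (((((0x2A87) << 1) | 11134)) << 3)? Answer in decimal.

31728

0x2A87 = 010101010000111
→ << 1 (mod 2^15) → 101010100001110 = 21774
11134 = 010101101111110
→ | → 111111101111110 = 32638
→ << 3 (mod 2^15) → 111101111110000 = 31728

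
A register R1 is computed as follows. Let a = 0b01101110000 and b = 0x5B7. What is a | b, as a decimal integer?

2039

a = 01101110000
0x5B7 = 10110110111
 OR → 11111110111 = 2039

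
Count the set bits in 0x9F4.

7

0x9F4 = 100111110100
Count the 1s: 1 + 1 + 1 + 1 + 1 + 1 + 1 = 7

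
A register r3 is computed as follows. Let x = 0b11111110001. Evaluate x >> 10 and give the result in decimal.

1

x = 11111110001
shift right by 10 → 00000000001 = 1
(equivalently, floor(2033 / 1024))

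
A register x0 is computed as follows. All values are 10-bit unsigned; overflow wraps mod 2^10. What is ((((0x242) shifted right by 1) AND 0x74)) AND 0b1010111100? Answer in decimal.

0x242 = 1001000010
→ shifted right by 1 → 0100100001 = 289
0x74 = 0001110100
→ AND → 0000100000 = 32
0b1010111100 = 1010111100
→ AND → 0000100000 = 32

32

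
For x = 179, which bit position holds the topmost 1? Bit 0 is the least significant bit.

179 = 10110011
The topmost 1 is at position 7 (since 2^7 = 128 ≤ 179 < 256).

7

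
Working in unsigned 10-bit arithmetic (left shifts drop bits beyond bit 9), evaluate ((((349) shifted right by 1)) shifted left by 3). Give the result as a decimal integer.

349 = 0101011101
→ shifted right by 1 → 0010101110 = 174
→ shifted left by 3 (mod 2^10) → 0101110000 = 368

368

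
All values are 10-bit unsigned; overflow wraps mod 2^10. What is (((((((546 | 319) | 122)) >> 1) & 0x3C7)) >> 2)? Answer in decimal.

97

546 = 1000100010
319 = 0100111111
→ | → 1100111111 = 831
122 = 0001111010
→ | → 1101111111 = 895
→ >> 1 → 0110111111 = 447
0x3C7 = 1111000111
→ & → 0110000111 = 391
→ >> 2 → 0001100001 = 97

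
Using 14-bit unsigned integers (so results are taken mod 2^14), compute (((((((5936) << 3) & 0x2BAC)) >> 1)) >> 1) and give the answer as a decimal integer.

2656

5936 = 01011100110000
→ << 3 (mod 2^14) → 11100110000000 = 14720
0x2BAC = 10101110101100
→ & → 10100110000000 = 10624
→ >> 1 → 01010011000000 = 5312
→ >> 1 → 00101001100000 = 2656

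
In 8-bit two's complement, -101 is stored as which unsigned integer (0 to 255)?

155

101 in 8 bits: 01100101
Invert: 10011010
Add 1:  10011011 = 155
(Check: 2^8 - 101 = 256 - 101 = 155.)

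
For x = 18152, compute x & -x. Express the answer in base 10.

x = 100011011101000 = 18152
-x (two's complement) = …011100100011000
AND   = 000000000001000 = 8
(x & -x isolates the lowest set bit of x.)

8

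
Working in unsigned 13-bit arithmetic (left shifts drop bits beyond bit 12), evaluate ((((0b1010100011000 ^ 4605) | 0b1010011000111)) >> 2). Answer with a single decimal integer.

1337

0b1010100011000 = 1010100011000
4605 = 1000111111101
→ ^ → 0010011100101 = 1253
0b1010011000111 = 1010011000111
→ | → 1010011100111 = 5351
→ >> 2 → 0010100111001 = 1337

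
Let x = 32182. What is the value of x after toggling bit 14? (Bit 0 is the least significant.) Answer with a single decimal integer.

x = 0111110110110110
bit 14 is currently 1; toggle it via x ^ (1 << 14) = x ^ 16384
→ 0011110110110110 = 15798

15798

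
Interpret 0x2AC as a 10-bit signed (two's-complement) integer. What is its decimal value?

pattern = 1010101100 (MSB is 1 ⇒ negative)
Invert: 0101010011, add 1 → 0101010100 = 340, so the value is -340.
(Equivalently: 684 - 2^10 = 684 - 1024 = -340.)

-340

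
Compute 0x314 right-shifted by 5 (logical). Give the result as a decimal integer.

0x314 = 1100010100
shift right by 5 → 0000011000 = 24
(equivalently, floor(788 / 32))

24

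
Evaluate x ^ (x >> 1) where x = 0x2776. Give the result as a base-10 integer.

x = 10011101110110 = 10102
x>>1 = 01001110111011
XOR  = 11010011001101 = 13517
(x ^ (x >> 1) gives the standard binary-reflected Gray code of x.)

13517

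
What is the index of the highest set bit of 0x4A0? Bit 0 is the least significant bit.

0x4A0 = 10010100000
The topmost 1 is at position 10 (since 2^10 = 1024 ≤ 1184 < 2048).

10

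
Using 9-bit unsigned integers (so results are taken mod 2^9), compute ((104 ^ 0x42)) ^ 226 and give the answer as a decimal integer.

200

104 = 001101000
0x42 = 001000010
→ ^ → 000101010 = 42
226 = 011100010
→ ^ → 011001000 = 200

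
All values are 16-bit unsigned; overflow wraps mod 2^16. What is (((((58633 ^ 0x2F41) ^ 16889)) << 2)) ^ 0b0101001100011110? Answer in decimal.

32218

58633 = 1110010100001001
0x2F41 = 0010111101000001
→ ^ → 1100101001001000 = 51784
16889 = 0100000111111001
→ ^ → 1000101110110001 = 35761
→ << 2 (mod 2^16) → 0010111011000100 = 11972
0b0101001100011110 = 0101001100011110
→ ^ → 0111110111011010 = 32218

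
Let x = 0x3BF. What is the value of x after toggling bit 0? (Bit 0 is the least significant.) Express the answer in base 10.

958

x = 01110111111
bit 0 is currently 1; toggle it via x ^ (1 << 0) = x ^ 1
→ 01110111110 = 958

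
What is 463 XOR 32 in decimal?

495

463 = 111001111
32 = 000100000
XOR → 111101111 = 495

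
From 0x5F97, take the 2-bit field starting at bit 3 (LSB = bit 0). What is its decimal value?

v = 101111110010111
Shift right by 3: 101111110010
Mask low 2 bits: 10 = 2

2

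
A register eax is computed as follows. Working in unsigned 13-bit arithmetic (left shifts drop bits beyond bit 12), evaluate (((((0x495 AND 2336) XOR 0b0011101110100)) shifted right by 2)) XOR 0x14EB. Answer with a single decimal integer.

0x495 = 0010010010101
2336 = 0100100100000
→ AND → 0000000000000 = 0
0b0011101110100 = 0011101110100
→ XOR → 0011101110100 = 1908
→ shifted right by 2 → 0000111011101 = 477
0x14EB = 1010011101011
→ XOR → 1010100110110 = 5430

5430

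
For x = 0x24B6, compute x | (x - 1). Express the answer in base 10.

9399

x = 10010010110110 = 9398
x - 1 = 10010010110101
OR    = 10010010110111 = 9399
(x | (x - 1) sets all bits below the lowest set bit.)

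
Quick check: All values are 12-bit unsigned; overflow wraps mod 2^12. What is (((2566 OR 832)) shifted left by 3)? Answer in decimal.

2608

2566 = 101000000110
832 = 001101000000
→ OR → 101101000110 = 2886
→ shifted left by 3 (mod 2^12) → 101000110000 = 2608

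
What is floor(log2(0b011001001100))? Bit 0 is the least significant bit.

10

0b011001001100 = 11001001100
The topmost 1 is at position 10 (since 2^10 = 1024 ≤ 1612 < 2048).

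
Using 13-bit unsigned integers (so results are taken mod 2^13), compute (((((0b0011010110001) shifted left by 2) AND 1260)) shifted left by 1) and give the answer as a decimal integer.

392

0b0011010110001 = 0011010110001
→ shifted left by 2 (mod 2^13) → 1101011000100 = 6852
1260 = 0010011101100
→ AND → 0000011000100 = 196
→ shifted left by 1 (mod 2^13) → 0000110001000 = 392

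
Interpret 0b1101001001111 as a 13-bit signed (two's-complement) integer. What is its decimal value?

-1457

pattern = 1101001001111 (MSB is 1 ⇒ negative)
Invert: 0010110110000, add 1 → 0010110110001 = 1457, so the value is -1457.
(Equivalently: 6735 - 2^13 = 6735 - 8192 = -1457.)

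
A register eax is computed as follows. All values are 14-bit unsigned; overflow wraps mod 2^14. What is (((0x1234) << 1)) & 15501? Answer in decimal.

9224

0x1234 = 01001000110100
→ << 1 (mod 2^14) → 10010001101000 = 9320
15501 = 11110010001101
→ & → 10010000001000 = 9224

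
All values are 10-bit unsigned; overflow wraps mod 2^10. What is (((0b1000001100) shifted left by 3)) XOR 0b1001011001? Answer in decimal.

0b1000001100 = 1000001100
→ shifted left by 3 (mod 2^10) → 0001100000 = 96
0b1001011001 = 1001011001
→ XOR → 1000111001 = 569

569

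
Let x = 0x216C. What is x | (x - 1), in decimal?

x = 10000101101100 = 8556
x - 1 = 10000101101011
OR    = 10000101101111 = 8559
(x | (x - 1) sets all bits below the lowest set bit.)

8559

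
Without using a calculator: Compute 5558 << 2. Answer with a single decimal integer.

22232

5558 = 001010110110110
shift left by 2 → 101011011011000 = 22232
(equivalently, 5558 × 2^2 = 5558 × 4)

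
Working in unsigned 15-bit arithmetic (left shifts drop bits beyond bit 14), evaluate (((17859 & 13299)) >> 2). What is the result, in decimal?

112

17859 = 100010111000011
13299 = 011001111110011
→ & → 000000111000011 = 451
→ >> 2 → 000000001110000 = 112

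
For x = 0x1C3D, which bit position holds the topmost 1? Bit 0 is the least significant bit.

0x1C3D = 1110000111101
The topmost 1 is at position 12 (since 2^12 = 4096 ≤ 7229 < 8192).

12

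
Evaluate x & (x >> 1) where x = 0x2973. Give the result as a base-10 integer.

x = 10100101110011 = 10611
x>>1 = 01010010111001
AND  = 00000000110001 = 49
(x & (x >> 1) has a 1 wherever x has two consecutive 1 bits.)

49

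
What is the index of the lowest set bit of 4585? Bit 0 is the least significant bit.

0

4585 = 1000111101001
Trailing zeros: 0, so the lowest set bit is bit 0 (value 1).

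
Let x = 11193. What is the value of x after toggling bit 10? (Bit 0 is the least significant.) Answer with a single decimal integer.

12217

x = 10101110111001
bit 10 is currently 0; toggle it via x ^ (1 << 10) = x ^ 1024
→ 10111110111001 = 12217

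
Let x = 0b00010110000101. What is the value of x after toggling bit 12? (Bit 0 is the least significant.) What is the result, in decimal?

x = 00010110000101
bit 12 is currently 0; toggle it via x ^ (1 << 12) = x ^ 4096
→ 01010110000101 = 5509

5509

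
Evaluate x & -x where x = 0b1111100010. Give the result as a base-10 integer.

x = 1111100010 = 994
-x (two's complement) = …0000011110
AND   = 0000000010 = 2
(x & -x isolates the lowest set bit of x.)

2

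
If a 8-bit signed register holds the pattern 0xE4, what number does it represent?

pattern = 11100100 (MSB is 1 ⇒ negative)
Invert: 00011011, add 1 → 00011100 = 28, so the value is -28.
(Equivalently: 228 - 2^8 = 228 - 256 = -28.)

-28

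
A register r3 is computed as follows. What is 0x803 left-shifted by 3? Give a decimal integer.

0x803 = 000100000000011
shift left by 3 → 100000000011000 = 16408
(equivalently, 2051 × 2^3 = 2051 × 8)

16408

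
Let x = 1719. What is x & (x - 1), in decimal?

x = 11010110111 = 1719
x - 1 = 11010110110
AND   = 11010110110 = 1718
(x & (x - 1) clears the lowest set bit of x.)

1718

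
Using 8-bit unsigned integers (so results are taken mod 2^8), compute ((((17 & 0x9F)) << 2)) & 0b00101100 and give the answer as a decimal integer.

4

17 = 00010001
0x9F = 10011111
→ & → 00010001 = 17
→ << 2 (mod 2^8) → 01000100 = 68
0b00101100 = 00101100
→ & → 00000100 = 4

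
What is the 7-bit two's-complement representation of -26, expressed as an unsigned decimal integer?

26 in 7 bits: 0011010
Invert: 1100101
Add 1:  1100110 = 102
(Check: 2^7 - 26 = 128 - 26 = 102.)

102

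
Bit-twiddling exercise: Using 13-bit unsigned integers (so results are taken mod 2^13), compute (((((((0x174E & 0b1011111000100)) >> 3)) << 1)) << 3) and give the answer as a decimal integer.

3712

0x174E = 1011101001110
0b1011111000100 = 1011111000100
→ & → 1011101000100 = 5956
→ >> 3 → 0001011101000 = 744
→ << 1 (mod 2^13) → 0010111010000 = 1488
→ << 3 (mod 2^13) → 0111010000000 = 3712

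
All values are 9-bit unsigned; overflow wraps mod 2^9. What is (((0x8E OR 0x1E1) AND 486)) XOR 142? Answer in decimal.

0x8E = 010001110
0x1E1 = 111100001
→ OR → 111101111 = 495
486 = 111100110
→ AND → 111100110 = 486
142 = 010001110
→ XOR → 101101000 = 360

360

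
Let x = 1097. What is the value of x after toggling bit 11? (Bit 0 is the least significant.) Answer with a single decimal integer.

3145

x = 000010001001001
bit 11 is currently 0; toggle it via x ^ (1 << 11) = x ^ 2048
→ 000110001001001 = 3145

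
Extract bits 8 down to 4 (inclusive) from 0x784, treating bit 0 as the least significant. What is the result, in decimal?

v = 000011110000100
Shift right by 4: 00001111000
Mask low 5 bits: 11000 = 24

24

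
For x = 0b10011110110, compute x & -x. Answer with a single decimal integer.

x = 10011110110 = 1270
-x (two's complement) = …01100001010
AND   = 00000000010 = 2
(x & -x isolates the lowest set bit of x.)

2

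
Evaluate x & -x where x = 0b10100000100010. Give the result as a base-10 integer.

2

x = 10100000100010 = 10274
-x (two's complement) = …01011111011110
AND   = 00000000000010 = 2
(x & -x isolates the lowest set bit of x.)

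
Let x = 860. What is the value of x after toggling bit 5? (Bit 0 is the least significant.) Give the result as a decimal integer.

892

x = 01101011100
bit 5 is currently 0; toggle it via x ^ (1 << 5) = x ^ 32
→ 01101111100 = 892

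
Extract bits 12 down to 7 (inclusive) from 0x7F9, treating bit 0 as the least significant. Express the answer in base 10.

v = 0011111111001
Shift right by 7: 001111
Mask low 6 bits: 001111 = 15

15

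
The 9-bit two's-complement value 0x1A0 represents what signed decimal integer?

-96

pattern = 110100000 (MSB is 1 ⇒ negative)
Invert: 001011111, add 1 → 001100000 = 96, so the value is -96.
(Equivalently: 416 - 2^9 = 416 - 512 = -96.)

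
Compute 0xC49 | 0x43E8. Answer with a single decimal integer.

0xC49 = 000110001001001
0x43E8 = 100001111101000
 OR → 100111111101001 = 20457

20457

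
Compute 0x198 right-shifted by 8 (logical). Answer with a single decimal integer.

0x198 = 110011000
shift right by 8 → 000000001 = 1
(equivalently, floor(408 / 256))

1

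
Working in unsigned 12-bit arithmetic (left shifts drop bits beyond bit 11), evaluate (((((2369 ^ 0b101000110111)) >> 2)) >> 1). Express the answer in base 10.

2369 = 100101000001
0b101000110111 = 101000110111
→ ^ → 001101110110 = 886
→ >> 2 → 000011011101 = 221
→ >> 1 → 000001101110 = 110

110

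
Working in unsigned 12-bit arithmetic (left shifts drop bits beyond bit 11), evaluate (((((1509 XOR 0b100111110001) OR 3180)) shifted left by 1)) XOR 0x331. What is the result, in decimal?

1509 = 010111100101
0b100111110001 = 100111110001
→ XOR → 110000010100 = 3092
3180 = 110001101100
→ OR → 110001111100 = 3196
→ shifted left by 1 (mod 2^12) → 100011111000 = 2296
0x331 = 001100110001
→ XOR → 101111001001 = 3017

3017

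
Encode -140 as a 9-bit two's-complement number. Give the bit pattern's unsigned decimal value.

140 in 9 bits: 010001100
Invert: 101110011
Add 1:  101110100 = 372
(Check: 2^9 - 140 = 512 - 140 = 372.)

372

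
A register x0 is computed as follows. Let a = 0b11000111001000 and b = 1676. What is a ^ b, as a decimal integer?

14148

a = 11000111001000
1676 = 00011010001100
XOR → 11011101000100 = 14148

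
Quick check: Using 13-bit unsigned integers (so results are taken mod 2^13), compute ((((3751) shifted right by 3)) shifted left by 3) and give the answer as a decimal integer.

3744

3751 = 0111010100111
→ shifted right by 3 → 0000111010100 = 468
→ shifted left by 3 (mod 2^13) → 0111010100000 = 3744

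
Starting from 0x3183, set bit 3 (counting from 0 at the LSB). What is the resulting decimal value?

12683

x = 11000110000011
bit 3 is currently 0; set it via x | (1 << 3) = x | 8
→ 11000110001011 = 12683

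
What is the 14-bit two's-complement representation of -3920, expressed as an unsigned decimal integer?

3920 in 14 bits: 00111101010000
Invert: 11000010101111
Add 1:  11000010110000 = 12464
(Check: 2^14 - 3920 = 16384 - 3920 = 12464.)

12464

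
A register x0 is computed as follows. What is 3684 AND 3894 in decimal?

3620

3684 = 111001100100
3894 = 111100110110
AND → 111000100100 = 3620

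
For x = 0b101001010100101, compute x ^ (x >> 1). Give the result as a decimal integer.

x = 101001010100101 = 21157
x>>1 = 010100101010010
XOR  = 111101111110111 = 31735
(x ^ (x >> 1) gives the standard binary-reflected Gray code of x.)

31735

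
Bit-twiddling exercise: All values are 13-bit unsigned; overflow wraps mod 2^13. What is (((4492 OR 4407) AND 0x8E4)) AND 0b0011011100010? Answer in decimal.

160

4492 = 1000110001100
4407 = 1000100110111
→ OR → 1000110111111 = 4543
0x8E4 = 0100011100100
→ AND → 0000010100100 = 164
0b0011011100010 = 0011011100010
→ AND → 0000010100000 = 160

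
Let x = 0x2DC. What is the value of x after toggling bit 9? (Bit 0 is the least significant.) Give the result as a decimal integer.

x = 01011011100
bit 9 is currently 1; toggle it via x ^ (1 << 9) = x ^ 512
→ 00011011100 = 220

220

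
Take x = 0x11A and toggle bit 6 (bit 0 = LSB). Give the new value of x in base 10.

346

x = 0100011010
bit 6 is currently 0; toggle it via x ^ (1 << 6) = x ^ 64
→ 0101011010 = 346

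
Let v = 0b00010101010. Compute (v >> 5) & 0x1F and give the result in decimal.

v = 00010101010
Shift right by 5: 000101
Mask low 5 bits: 00101 = 5

5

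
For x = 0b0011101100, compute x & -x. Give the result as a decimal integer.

4

x = 11101100 = 236
-x (two's complement) = …00010100
AND   = 00000100 = 4
(x & -x isolates the lowest set bit of x.)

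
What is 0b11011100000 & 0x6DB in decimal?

1728

a = 11011100000
0x6DB = 11011011011
AND → 11011000000 = 1728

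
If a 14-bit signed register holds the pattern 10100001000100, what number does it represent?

pattern = 10100001000100 (MSB is 1 ⇒ negative)
Invert: 01011110111011, add 1 → 01011110111100 = 6076, so the value is -6076.
(Equivalently: 10308 - 2^14 = 10308 - 16384 = -6076.)

-6076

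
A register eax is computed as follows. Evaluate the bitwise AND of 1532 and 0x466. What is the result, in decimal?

1532 = 10111111100
0x466 = 10001100110
AND → 10001100100 = 1124

1124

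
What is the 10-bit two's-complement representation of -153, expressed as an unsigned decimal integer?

871

153 in 10 bits: 0010011001
Invert: 1101100110
Add 1:  1101100111 = 871
(Check: 2^10 - 153 = 1024 - 153 = 871.)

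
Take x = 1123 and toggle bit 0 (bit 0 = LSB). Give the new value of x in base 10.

1122

x = 10001100011
bit 0 is currently 1; toggle it via x ^ (1 << 0) = x ^ 1
→ 10001100010 = 1122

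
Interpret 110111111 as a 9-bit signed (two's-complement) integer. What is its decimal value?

pattern = 110111111 (MSB is 1 ⇒ negative)
Invert: 001000000, add 1 → 001000001 = 65, so the value is -65.
(Equivalently: 447 - 2^9 = 447 - 512 = -65.)

-65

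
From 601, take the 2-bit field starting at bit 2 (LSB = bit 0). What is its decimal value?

v = 01001011001
Shift right by 2: 010010110
Mask low 2 bits: 10 = 2

2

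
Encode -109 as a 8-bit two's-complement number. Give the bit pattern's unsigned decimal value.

109 in 8 bits: 01101101
Invert: 10010010
Add 1:  10010011 = 147
(Check: 2^8 - 109 = 256 - 109 = 147.)

147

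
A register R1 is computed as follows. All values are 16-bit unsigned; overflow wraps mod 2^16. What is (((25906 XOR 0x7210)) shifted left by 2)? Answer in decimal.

25906 = 0110010100110010
0x7210 = 0111001000010000
→ XOR → 0001011100100010 = 5922
→ shifted left by 2 (mod 2^16) → 0101110010001000 = 23688

23688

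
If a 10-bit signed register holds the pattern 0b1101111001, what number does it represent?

pattern = 1101111001 (MSB is 1 ⇒ negative)
Invert: 0010000110, add 1 → 0010000111 = 135, so the value is -135.
(Equivalently: 889 - 2^10 = 889 - 1024 = -135.)

-135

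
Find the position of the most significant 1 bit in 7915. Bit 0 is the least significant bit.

7915 = 1111011101011
The topmost 1 is at position 12 (since 2^12 = 4096 ≤ 7915 < 8192).

12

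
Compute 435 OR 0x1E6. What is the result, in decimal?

503

435 = 110110011
0x1E6 = 111100110
 OR → 111110111 = 503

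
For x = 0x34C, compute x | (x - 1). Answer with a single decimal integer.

x = 1101001100 = 844
x - 1 = 1101001011
OR    = 1101001111 = 847
(x | (x - 1) sets all bits below the lowest set bit.)

847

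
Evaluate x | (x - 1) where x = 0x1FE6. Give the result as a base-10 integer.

8167

x = 1111111100110 = 8166
x - 1 = 1111111100101
OR    = 1111111100111 = 8167
(x | (x - 1) sets all bits below the lowest set bit.)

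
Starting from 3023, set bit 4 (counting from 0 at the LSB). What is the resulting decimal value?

3039

x = 0101111001111
bit 4 is currently 0; set it via x | (1 << 4) = x | 16
→ 0101111011111 = 3039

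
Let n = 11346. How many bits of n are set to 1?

11346 = 10110001010010
Count the 1s: 1 + 1 + 1 + 1 + 1 + 1 = 6

6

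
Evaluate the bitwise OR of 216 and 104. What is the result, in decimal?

216 = 11011000
104 = 01101000
 OR → 11111000 = 248

248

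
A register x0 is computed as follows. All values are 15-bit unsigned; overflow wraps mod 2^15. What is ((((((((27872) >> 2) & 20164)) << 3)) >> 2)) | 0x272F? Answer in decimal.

14127

27872 = 110110011100000
→ >> 2 → 001101100111000 = 6968
20164 = 100111011000100
→ & → 000101000000000 = 2560
→ << 3 (mod 2^15) → 101000000000000 = 20480
→ >> 2 → 001010000000000 = 5120
0x272F = 010011100101111
→ | → 011011100101111 = 14127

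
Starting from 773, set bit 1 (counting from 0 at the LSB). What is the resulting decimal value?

x = 001100000101
bit 1 is currently 0; set it via x | (1 << 1) = x | 2
→ 001100000111 = 775

775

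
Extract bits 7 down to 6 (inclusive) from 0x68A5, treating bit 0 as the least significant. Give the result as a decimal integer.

v = 0110100010100101
Shift right by 6: 0110100010
Mask low 2 bits: 10 = 2

2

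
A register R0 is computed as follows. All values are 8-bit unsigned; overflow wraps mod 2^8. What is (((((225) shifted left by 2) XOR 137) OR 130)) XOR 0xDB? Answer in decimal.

84

225 = 11100001
→ shifted left by 2 (mod 2^8) → 10000100 = 132
137 = 10001001
→ XOR → 00001101 = 13
130 = 10000010
→ OR → 10001111 = 143
0xDB = 11011011
→ XOR → 01010100 = 84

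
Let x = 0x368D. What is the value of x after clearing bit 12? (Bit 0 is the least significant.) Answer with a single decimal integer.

x = 11011010001101
bit 12 is currently 1; clear it via x & ~(1 << 12) = x & ~4096
→ 10011010001101 = 9869

9869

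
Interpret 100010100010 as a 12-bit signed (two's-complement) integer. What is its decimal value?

pattern = 100010100010 (MSB is 1 ⇒ negative)
Invert: 011101011101, add 1 → 011101011110 = 1886, so the value is -1886.
(Equivalently: 2210 - 2^12 = 2210 - 4096 = -1886.)

-1886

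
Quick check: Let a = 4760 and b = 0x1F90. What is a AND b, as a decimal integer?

4760 = 1001010011000
0x1F90 = 1111110010000
AND → 1001010010000 = 4752

4752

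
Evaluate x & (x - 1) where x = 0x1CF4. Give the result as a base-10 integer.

x = 1110011110100 = 7412
x - 1 = 1110011110011
AND   = 1110011110000 = 7408
(x & (x - 1) clears the lowest set bit of x.)

7408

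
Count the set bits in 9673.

9673 = 10010111001001
Count the 1s: 1 + 1 + 1 + 1 + 1 + 1 + 1 = 7

7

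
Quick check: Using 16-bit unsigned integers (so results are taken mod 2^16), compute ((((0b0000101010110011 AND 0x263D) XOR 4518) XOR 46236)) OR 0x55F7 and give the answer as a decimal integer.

63487

0b0000101010110011 = 0000101010110011
0x263D = 0010011000111101
→ AND → 0000001000110001 = 561
4518 = 0001000110100110
→ XOR → 0001001110010111 = 5015
46236 = 1011010010011100
→ XOR → 1010011100001011 = 42763
0x55F7 = 0101010111110111
→ OR → 1111011111111111 = 63487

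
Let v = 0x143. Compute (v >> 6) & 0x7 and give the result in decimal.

5

v = 00101000011
Shift right by 6: 00101
Mask low 3 bits: 101 = 5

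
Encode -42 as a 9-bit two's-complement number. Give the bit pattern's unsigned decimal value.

42 in 9 bits: 000101010
Invert: 111010101
Add 1:  111010110 = 470
(Check: 2^9 - 42 = 512 - 42 = 470.)

470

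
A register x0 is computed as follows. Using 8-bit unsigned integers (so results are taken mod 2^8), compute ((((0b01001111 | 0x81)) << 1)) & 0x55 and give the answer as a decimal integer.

20

0b01001111 = 01001111
0x81 = 10000001
→ | → 11001111 = 207
→ << 1 (mod 2^8) → 10011110 = 158
0x55 = 01010101
→ & → 00010100 = 20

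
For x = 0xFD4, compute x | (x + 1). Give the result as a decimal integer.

x = 111111010100 = 4052
x + 1 = 111111010101
OR    = 111111010101 = 4053
(x | (x + 1) sets the lowest cleared bit.)

4053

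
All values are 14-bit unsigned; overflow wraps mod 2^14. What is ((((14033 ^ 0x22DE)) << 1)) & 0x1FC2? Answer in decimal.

2050

14033 = 11011011010001
0x22DE = 10001011011110
→ ^ → 01010000001111 = 5135
→ << 1 (mod 2^14) → 10100000011110 = 10270
0x1FC2 = 01111111000010
→ & → 00100000000010 = 2050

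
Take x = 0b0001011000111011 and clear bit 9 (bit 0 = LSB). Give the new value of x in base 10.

5179

x = 0001011000111011
bit 9 is currently 1; clear it via x & ~(1 << 9) = x & ~512
→ 0001010000111011 = 5179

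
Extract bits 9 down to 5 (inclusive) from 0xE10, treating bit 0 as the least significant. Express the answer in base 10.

v = 00111000010000
Shift right by 5: 001110000
Mask low 5 bits: 10000 = 16

16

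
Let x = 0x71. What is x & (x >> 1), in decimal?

48

x = 1110001 = 113
x>>1 = 0111000
AND  = 0110000 = 48
(x & (x >> 1) has a 1 wherever x has two consecutive 1 bits.)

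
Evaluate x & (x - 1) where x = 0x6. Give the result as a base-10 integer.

x = 110 = 6
x - 1 = 101
AND   = 100 = 4
(x & (x - 1) clears the lowest set bit of x.)

4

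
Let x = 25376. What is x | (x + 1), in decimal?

x = 110001100100000 = 25376
x + 1 = 110001100100001
OR    = 110001100100001 = 25377
(x | (x + 1) sets the lowest cleared bit.)

25377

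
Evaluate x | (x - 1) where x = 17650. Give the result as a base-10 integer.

x = 100010011110010 = 17650
x - 1 = 100010011110001
OR    = 100010011110011 = 17651
(x | (x - 1) sets all bits below the lowest set bit.)

17651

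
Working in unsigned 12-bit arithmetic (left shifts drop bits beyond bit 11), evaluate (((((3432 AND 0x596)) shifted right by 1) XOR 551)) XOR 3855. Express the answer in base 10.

3432 = 110101101000
0x596 = 010110010110
→ AND → 010100000000 = 1280
→ shifted right by 1 → 001010000000 = 640
551 = 001000100111
→ XOR → 000010100111 = 167
3855 = 111100001111
→ XOR → 111110101000 = 4008

4008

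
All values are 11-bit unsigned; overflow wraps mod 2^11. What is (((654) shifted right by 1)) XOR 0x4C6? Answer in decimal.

654 = 01010001110
→ shifted right by 1 → 00101000111 = 327
0x4C6 = 10011000110
→ XOR → 10110000001 = 1409

1409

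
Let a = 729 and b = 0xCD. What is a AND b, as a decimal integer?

729 = 1011011001
0xCD = 0011001101
AND → 0011001001 = 201

201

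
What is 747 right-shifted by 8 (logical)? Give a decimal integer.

747 = 1011101011
shift right by 8 → 0000000010 = 2
(equivalently, floor(747 / 256))

2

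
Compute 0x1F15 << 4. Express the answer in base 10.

0x1F15 = 00001111100010101
shift left by 4 → 11111000101010000 = 127312
(equivalently, 7957 × 2^4 = 7957 × 16)

127312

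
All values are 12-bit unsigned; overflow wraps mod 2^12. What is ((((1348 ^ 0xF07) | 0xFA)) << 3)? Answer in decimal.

2008

1348 = 010101000100
0xF07 = 111100000111
→ ^ → 101001000011 = 2627
0xFA = 000011111010
→ | → 101011111011 = 2811
→ << 3 (mod 2^12) → 011111011000 = 2008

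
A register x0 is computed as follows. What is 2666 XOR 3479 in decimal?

2045

2666 = 101001101010
3479 = 110110010111
XOR → 011111111101 = 2045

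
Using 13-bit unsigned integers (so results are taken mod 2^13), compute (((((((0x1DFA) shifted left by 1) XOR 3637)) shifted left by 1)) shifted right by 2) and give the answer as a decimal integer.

736

0x1DFA = 1110111111010
→ shifted left by 1 (mod 2^13) → 1101111110100 = 7156
3637 = 0111000110101
→ XOR → 1010111000001 = 5569
→ shifted left by 1 (mod 2^13) → 0101110000010 = 2946
→ shifted right by 2 → 0001011100000 = 736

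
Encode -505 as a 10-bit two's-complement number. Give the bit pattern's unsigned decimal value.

519

505 in 10 bits: 0111111001
Invert: 1000000110
Add 1:  1000000111 = 519
(Check: 2^10 - 505 = 1024 - 505 = 519.)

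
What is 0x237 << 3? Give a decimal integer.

0x237 = 0001000110111
shift left by 3 → 1000110111000 = 4536
(equivalently, 567 × 2^3 = 567 × 8)

4536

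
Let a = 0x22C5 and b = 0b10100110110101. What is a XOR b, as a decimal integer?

2928

0x22C5 = 10001011000101
b = 10100110110101
XOR → 00101101110000 = 2928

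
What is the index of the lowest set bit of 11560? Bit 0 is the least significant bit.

11560 = 10110100101000
Trailing zeros: 3, so the lowest set bit is bit 3 (value 8).

3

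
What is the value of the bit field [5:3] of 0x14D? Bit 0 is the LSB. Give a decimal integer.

v = 101001101
Shift right by 3: 101001
Mask low 3 bits: 001 = 1

1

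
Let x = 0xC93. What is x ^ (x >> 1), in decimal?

x = 110010010011 = 3219
x>>1 = 011001001001
XOR  = 101011011010 = 2778
(x ^ (x >> 1) gives the standard binary-reflected Gray code of x.)

2778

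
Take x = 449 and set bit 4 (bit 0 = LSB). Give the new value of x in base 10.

x = 00111000001
bit 4 is currently 0; set it via x | (1 << 4) = x | 16
→ 00111010001 = 465

465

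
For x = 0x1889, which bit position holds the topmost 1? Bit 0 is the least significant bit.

12

0x1889 = 1100010001001
The topmost 1 is at position 12 (since 2^12 = 4096 ≤ 6281 < 8192).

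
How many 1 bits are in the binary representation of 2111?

7

2111 = 100000111111
Count the 1s: 1 + 1 + 1 + 1 + 1 + 1 + 1 = 7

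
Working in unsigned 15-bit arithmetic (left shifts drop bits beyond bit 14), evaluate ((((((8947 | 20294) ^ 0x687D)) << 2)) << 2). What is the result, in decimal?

8947 = 010001011110011
20294 = 100111101000110
→ | → 110111111110111 = 28663
0x687D = 110100001111101
→ ^ → 000011110001010 = 1930
→ << 2 (mod 2^15) → 001111000101000 = 7720
→ << 2 (mod 2^15) → 111100010100000 = 30880

30880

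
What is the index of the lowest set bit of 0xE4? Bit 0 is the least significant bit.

2

0xE4 = 11100100
Trailing zeros: 2, so the lowest set bit is bit 2 (value 4).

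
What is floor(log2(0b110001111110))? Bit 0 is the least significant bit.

11

0b110001111110 = 110001111110
The topmost 1 is at position 11 (since 2^11 = 2048 ≤ 3198 < 4096).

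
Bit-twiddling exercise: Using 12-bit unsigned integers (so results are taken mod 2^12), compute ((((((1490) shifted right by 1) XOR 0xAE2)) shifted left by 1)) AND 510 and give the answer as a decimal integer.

22

1490 = 010111010010
→ shifted right by 1 → 001011101001 = 745
0xAE2 = 101011100010
→ XOR → 100000001011 = 2059
→ shifted left by 1 (mod 2^12) → 000000010110 = 22
510 = 000111111110
→ AND → 000000010110 = 22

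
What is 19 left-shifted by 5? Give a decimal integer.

608

19 = 0000010011
shift left by 5 → 1001100000 = 608
(equivalently, 19 × 2^5 = 19 × 32)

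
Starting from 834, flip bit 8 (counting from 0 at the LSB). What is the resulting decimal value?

x = 001101000010
bit 8 is currently 1; toggle it via x ^ (1 << 8) = x ^ 256
→ 001001000010 = 578

578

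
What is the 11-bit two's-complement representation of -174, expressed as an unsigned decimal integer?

174 in 11 bits: 00010101110
Invert: 11101010001
Add 1:  11101010010 = 1874
(Check: 2^11 - 174 = 2048 - 174 = 1874.)

1874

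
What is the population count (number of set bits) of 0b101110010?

n = 101110010
Count the 1s: 1 + 1 + 1 + 1 + 1 = 5

5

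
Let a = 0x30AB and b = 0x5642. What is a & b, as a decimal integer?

0x30AB = 011000010101011
0x5642 = 101011001000010
AND → 001000000000010 = 4098

4098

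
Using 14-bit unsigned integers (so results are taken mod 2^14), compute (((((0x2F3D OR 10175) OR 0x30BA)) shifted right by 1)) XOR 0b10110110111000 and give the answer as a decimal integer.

0x2F3D = 10111100111101
10175 = 10011110111111
→ OR → 10111110111111 = 12223
0x30BA = 11000010111010
→ OR → 11111110111111 = 16319
→ shifted right by 1 → 01111111011111 = 8159
0b10110110111000 = 10110110111000
→ XOR → 11001001100111 = 12903

12903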